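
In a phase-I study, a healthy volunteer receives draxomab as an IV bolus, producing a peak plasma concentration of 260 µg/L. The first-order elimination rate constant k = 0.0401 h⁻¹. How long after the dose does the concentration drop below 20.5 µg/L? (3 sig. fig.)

C(t) = C₀ e^(−kt)  ⇒  t = ln(C₀/C) / k
t = ln(260/20.5) / 0.04010 = 2.540 / 0.04010 ≈ 63.3 hours

63.3 hours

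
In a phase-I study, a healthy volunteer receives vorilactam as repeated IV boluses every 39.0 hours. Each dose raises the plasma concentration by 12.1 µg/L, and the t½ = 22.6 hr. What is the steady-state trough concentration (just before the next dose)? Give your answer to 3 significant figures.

k = ln 2 / 22.6 = 0.03067 hr⁻¹
Fraction remaining after one interval: e^(−kτ) = e^(−0.03067 × 39.0) = 0.3024
R = 1 / (1 − 0.3024) = 1.433
Css,max = 12.1 × 1.433 = 17.34 µg/L
Css,min = Css,max × e^(−kτ) = 17.34 × 0.3024 ≈ 5.24 µg/L

5.24 µg/L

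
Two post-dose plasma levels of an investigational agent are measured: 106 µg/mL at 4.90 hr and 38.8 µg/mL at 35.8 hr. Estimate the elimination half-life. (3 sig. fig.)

k = ln(C₁/C₂) / (t₂ − t₁) = ln(106/38.8) / (35.8 − 4.90)
  = 1.005 / 30.90 = 0.03252 hr⁻¹
t½ = ln 2 / k = ln 2 / 0.03252 ≈ 21.3 hours

21.3 hours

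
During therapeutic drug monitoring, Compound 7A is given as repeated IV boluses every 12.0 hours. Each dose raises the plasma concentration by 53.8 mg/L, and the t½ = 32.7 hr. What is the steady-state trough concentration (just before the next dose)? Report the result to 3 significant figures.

186 mg/L

k = ln 2 / 32.7 = 0.02120 hr⁻¹
Fraction remaining after one interval: e^(−kτ) = e^(−0.02120 × 12.0) = 0.7754
R = 1 / (1 − 0.7754) = 4.453
Css,max = 53.8 × 4.453 = 239.5 mg/L
Css,min = Css,max × e^(−kτ) = 239.5 × 0.7754 ≈ 186 mg/L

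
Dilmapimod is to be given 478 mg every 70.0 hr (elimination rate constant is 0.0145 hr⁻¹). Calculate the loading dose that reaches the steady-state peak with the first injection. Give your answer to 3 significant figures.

Accumulation ratio R = 1 / (1 − e^(−kτ)) = 1 / (1 − e^(−0.01450×70.0)) = 1 / (1 − 0.3624) = 1.568
Loading dose = maintenance dose × R = 478 × 1.568 ≈ 750 mg

750 mg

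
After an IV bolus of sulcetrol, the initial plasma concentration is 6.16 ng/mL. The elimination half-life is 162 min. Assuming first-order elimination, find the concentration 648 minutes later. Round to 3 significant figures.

k = ln 2 / 162 = 0.004279 min⁻¹
648 min is 4.000 half-lives, so C = 6.16 × (1/2)^4.000 = 6.16 × 0.06250 ≈ 0.385 ng/mL

0.385 ng/mL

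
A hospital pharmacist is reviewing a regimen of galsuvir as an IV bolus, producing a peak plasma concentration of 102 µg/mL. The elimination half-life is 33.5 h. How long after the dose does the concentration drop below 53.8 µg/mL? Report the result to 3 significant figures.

k = ln 2 / 33.5 = 0.02069 h⁻¹
C(t) = C₀ e^(−kt)  ⇒  t = ln(C₀/C) / k
t = ln(102/53.8) / 0.02069 = 0.6397 / 0.02069 ≈ 30.9 hours

30.9 hours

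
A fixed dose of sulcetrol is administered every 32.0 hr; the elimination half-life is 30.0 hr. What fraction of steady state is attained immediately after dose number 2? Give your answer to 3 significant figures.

0.772

k = ln 2 / 30.0 = 0.02310 hr⁻¹
f_n = 1 − e^(−nkτ) = 1 − e^(−2 × 0.02310 × 32.0) = 1 − e^(−1.479) = 1 − 0.2279 ≈ 0.772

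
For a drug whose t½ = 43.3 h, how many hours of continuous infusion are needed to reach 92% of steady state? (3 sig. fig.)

k = ln 2 / 43.3 = 0.01601 h⁻¹
f = 1 − e^(−kt)  ⇒  t = −ln(1 − f) / k
t = −ln(1 − 0.92) / 0.01601 = 2.526 / 0.01601 ≈ 158 hours

158 hours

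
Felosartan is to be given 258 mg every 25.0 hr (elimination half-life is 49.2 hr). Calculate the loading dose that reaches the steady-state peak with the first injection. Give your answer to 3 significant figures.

869 mg

k = ln 2 / 49.2 = 0.01409 hr⁻¹
Accumulation ratio R = 1 / (1 − e^(−kτ)) = 1 / (1 − e^(−0.01409×25.0)) = 1 / (1 − 0.7031) = 3.369
Loading dose = maintenance dose × R = 258 × 3.369 ≈ 869 mg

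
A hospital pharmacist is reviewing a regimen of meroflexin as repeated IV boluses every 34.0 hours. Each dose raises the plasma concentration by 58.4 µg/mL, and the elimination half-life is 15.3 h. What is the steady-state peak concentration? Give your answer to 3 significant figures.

74.3 µg/mL

k = ln 2 / 15.3 = 0.04530 h⁻¹
Fraction remaining after one interval: e^(−kτ) = e^(−0.04530 × 34.0) = 0.2143
R = 1 / (1 − 0.2143) = 1.273
Css,max = 58.4 × 1.273 ≈ 74.3 µg/mL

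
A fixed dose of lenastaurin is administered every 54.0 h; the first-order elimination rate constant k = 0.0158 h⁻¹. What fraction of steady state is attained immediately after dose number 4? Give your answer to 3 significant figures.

f_n = 1 − e^(−nkτ) = 1 − e^(−4 × 0.01580 × 54.0) = 1 − e^(−3.413) = 1 − 0.03295 ≈ 0.967

0.967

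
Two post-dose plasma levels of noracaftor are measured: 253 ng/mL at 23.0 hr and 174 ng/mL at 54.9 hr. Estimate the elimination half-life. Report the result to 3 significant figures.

k = ln(C₁/C₂) / (t₂ − t₁) = ln(253/174) / (54.9 − 23.0)
  = 0.3743 / 31.90 = 0.01173 hr⁻¹
t½ = ln 2 / k = ln 2 / 0.01173 ≈ 59.1 hours

59.1 hours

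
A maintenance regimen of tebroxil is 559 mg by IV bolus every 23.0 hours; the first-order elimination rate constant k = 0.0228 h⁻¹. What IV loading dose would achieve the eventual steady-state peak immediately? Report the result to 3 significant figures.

Accumulation ratio R = 1 / (1 − e^(−kτ)) = 1 / (1 − e^(−0.02280×23.0)) = 1 / (1 − 0.5919) = 2.450
Loading dose = maintenance dose × R = 559 × 2.450 ≈ 1370 mg

1370 mg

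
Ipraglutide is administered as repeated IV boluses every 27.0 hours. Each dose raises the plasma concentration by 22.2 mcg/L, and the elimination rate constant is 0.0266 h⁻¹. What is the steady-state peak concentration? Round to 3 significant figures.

43.3 mcg/L

Fraction remaining after one interval: e^(−kτ) = e^(−0.02660 × 27.0) = 0.4876
R = 1 / (1 − 0.4876) = 1.952
Css,max = 22.2 × 1.952 ≈ 43.3 mcg/L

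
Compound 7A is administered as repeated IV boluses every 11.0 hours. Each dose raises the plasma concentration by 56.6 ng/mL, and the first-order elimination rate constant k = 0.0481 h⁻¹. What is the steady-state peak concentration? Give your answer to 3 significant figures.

138 ng/mL

Fraction remaining after one interval: e^(−kτ) = e^(−0.04810 × 11.0) = 0.5891
R = 1 / (1 − 0.5891) = 2.434
Css,max = 56.6 × 2.434 ≈ 138 ng/mL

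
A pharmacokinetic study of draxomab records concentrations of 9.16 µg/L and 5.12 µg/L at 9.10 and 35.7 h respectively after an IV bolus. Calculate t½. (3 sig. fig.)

k = ln(C₁/C₂) / (t₂ − t₁) = ln(9.16/5.12) / (35.7 − 9.10)
  = 0.5817 / 26.60 = 0.02187 h⁻¹
t½ = ln 2 / k = ln 2 / 0.02187 ≈ 31.7 hours

31.7 hours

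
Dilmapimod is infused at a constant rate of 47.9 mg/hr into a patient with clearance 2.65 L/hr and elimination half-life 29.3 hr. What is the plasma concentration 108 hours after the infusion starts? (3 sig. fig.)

16.7 mg/L

Css = rate / CL = 47.9 / 2.65 = 18.08 mg/L
k = ln 2 / 29.3 = 0.02366 hr⁻¹
C(t) = Css (1 − e^(−kt)) = 18.08 × (1 − e^(−2.555)) = 18.08 × 0.9223 ≈ 16.7 mg/L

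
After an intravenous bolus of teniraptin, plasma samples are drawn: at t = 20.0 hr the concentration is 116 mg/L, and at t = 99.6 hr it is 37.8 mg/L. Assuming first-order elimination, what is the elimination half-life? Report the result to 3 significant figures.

k = ln(C₁/C₂) / (t₂ − t₁) = ln(116/37.8) / (99.6 − 20.0)
  = 1.121 / 79.60 = 0.01409 hr⁻¹
t½ = ln 2 / k = ln 2 / 0.01409 ≈ 49.2 hours

49.2 hours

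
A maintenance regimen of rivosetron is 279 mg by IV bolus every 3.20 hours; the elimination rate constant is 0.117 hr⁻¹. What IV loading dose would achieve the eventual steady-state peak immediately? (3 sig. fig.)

893 mg

Accumulation ratio R = 1 / (1 − e^(−kτ)) = 1 / (1 − e^(−0.1170×3.20)) = 1 / (1 − 0.6877) = 3.202
Loading dose = maintenance dose × R = 279 × 3.202 ≈ 893 mg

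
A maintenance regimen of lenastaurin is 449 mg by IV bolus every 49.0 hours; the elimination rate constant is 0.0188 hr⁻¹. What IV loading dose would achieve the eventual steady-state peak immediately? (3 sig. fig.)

Accumulation ratio R = 1 / (1 − e^(−kτ)) = 1 / (1 − e^(−0.01880×49.0)) = 1 / (1 − 0.3980) = 1.661
Loading dose = maintenance dose × R = 449 × 1.661 ≈ 746 mg

746 mg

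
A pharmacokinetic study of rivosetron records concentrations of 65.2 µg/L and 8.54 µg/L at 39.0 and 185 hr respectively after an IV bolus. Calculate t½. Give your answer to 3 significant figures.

k = ln(C₁/C₂) / (t₂ − t₁) = ln(65.2/8.54) / (185 − 39.0)
  = 2.033 / 146.0 = 0.01392 hr⁻¹
t½ = ln 2 / k = ln 2 / 0.01392 ≈ 49.8 hours

49.8 hours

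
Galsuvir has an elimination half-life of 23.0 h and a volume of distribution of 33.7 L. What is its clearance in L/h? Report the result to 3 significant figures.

1.02 L/h

k = ln 2 / t½ = ln 2 / 23.0 = 0.03014 h⁻¹
CL = k · V = 0.03014 × 33.7 ≈ 1.02 L/h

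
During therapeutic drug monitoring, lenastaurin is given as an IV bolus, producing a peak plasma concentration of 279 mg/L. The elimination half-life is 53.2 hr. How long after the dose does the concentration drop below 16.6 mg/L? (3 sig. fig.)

217 hours

k = ln 2 / 53.2 = 0.01303 hr⁻¹
C(t) = C₀ e^(−kt)  ⇒  t = ln(C₀/C) / k
t = ln(279/16.6) / 0.01303 = 2.822 / 0.01303 ≈ 217 hours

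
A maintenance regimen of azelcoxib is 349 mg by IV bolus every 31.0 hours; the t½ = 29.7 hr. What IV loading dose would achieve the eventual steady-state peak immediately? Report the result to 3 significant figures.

k = ln 2 / 29.7 = 0.02334 hr⁻¹
Accumulation ratio R = 1 / (1 − e^(−kτ)) = 1 / (1 − e^(−0.02334×31.0)) = 1 / (1 − 0.4851) = 1.942
Loading dose = maintenance dose × R = 349 × 1.942 ≈ 678 mg

678 mg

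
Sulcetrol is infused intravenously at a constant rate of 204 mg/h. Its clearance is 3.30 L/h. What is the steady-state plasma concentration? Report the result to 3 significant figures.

Css = infusion rate / CL = 204 / 3.30 ≈ 61.8 µg/mL

61.8 µg/mL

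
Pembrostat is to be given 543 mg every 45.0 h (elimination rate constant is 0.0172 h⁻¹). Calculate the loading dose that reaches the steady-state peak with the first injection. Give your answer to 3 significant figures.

Accumulation ratio R = 1 / (1 − e^(−kτ)) = 1 / (1 − e^(−0.01720×45.0)) = 1 / (1 − 0.4612) = 1.856
Loading dose = maintenance dose × R = 543 × 1.856 ≈ 1010 mg

1010 mg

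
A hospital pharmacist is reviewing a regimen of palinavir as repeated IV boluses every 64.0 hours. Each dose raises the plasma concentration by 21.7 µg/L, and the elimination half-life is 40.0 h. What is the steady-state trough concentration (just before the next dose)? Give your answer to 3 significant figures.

k = ln 2 / 40.0 = 0.01733 h⁻¹
Fraction remaining after one interval: e^(−kτ) = e^(−0.01733 × 64.0) = 0.3299
R = 1 / (1 − 0.3299) = 1.492
Css,max = 21.7 × 1.492 = 32.38 µg/L
Css,min = Css,max × e^(−kτ) = 32.38 × 0.3299 ≈ 10.7 µg/L

10.7 µg/L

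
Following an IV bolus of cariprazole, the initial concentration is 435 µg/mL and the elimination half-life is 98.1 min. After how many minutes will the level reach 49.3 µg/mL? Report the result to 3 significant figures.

k = ln 2 / 98.1 = 0.007066 min⁻¹
C(t) = C₀ e^(−kt)  ⇒  t = ln(C₀/C) / k
t = ln(435/49.3) / 0.007066 = 2.177 / 0.007066 ≈ 308 minutes

308 minutes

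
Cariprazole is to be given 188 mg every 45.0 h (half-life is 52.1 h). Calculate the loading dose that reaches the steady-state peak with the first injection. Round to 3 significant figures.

k = ln 2 / 52.1 = 0.01330 h⁻¹
Accumulation ratio R = 1 / (1 − e^(−kτ)) = 1 / (1 − e^(−0.01330×45.0)) = 1 / (1 − 0.5495) = 2.220
Loading dose = maintenance dose × R = 188 × 2.220 ≈ 417 mg

417 mg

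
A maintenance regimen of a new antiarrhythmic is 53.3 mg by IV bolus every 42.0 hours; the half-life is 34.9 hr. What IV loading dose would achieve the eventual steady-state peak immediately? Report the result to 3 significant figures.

k = ln 2 / 34.9 = 0.01986 hr⁻¹
Accumulation ratio R = 1 / (1 − e^(−kτ)) = 1 / (1 − e^(−0.01986×42.0)) = 1 / (1 − 0.4342) = 1.768
Loading dose = maintenance dose × R = 53.3 × 1.768 ≈ 94.2 mg

94.2 mg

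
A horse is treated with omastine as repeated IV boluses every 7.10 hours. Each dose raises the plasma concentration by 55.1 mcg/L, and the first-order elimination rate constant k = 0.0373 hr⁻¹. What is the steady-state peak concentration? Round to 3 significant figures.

237 mcg/L

Fraction remaining after one interval: e^(−kτ) = e^(−0.03730 × 7.10) = 0.7673
R = 1 / (1 − 0.7673) = 4.298
Css,max = 55.1 × 4.298 ≈ 237 mcg/L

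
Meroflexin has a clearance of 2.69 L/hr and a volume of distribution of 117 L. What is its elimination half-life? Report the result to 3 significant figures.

k = CL / V = 2.69 / 117 = 0.02299 hr⁻¹
t½ = ln 2 / k = ln 2 / 0.02299 ≈ 30.1 hours

30.1 hours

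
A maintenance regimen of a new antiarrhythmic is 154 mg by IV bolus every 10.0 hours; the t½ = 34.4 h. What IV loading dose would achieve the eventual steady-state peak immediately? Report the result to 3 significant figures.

844 mg

k = ln 2 / 34.4 = 0.02015 h⁻¹
Accumulation ratio R = 1 / (1 − e^(−kτ)) = 1 / (1 − e^(−0.02015×10.0)) = 1 / (1 − 0.8175) = 5.480
Loading dose = maintenance dose × R = 154 × 5.480 ≈ 844 mg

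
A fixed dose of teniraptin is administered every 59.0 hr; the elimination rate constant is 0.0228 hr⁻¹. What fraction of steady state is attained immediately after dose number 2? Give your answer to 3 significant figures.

0.932

f_n = 1 − e^(−nkτ) = 1 − e^(−2 × 0.02280 × 59.0) = 1 − e^(−2.690) = 1 − 0.06785 ≈ 0.932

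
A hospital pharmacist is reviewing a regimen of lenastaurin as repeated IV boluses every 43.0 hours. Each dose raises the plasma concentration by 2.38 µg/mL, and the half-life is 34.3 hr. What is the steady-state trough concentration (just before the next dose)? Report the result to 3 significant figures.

1.72 µg/mL

k = ln 2 / 34.3 = 0.02021 hr⁻¹
Fraction remaining after one interval: e^(−kτ) = e^(−0.02021 × 43.0) = 0.4194
R = 1 / (1 − 0.4194) = 1.722
Css,max = 2.38 × 1.722 = 4.099 µg/mL
Css,min = Css,max × e^(−kτ) = 4.099 × 0.4194 ≈ 1.72 µg/mL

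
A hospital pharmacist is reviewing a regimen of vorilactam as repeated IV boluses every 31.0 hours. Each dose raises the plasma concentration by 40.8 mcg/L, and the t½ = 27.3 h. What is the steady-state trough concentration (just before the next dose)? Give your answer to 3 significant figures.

k = ln 2 / 27.3 = 0.02539 h⁻¹
Fraction remaining after one interval: e^(−kτ) = e^(−0.02539 × 31.0) = 0.4552
R = 1 / (1 − 0.4552) = 1.835
Css,max = 40.8 × 1.835 = 74.89 mcg/L
Css,min = Css,max × e^(−kτ) = 74.89 × 0.4552 ≈ 34.1 mcg/L

34.1 mcg/L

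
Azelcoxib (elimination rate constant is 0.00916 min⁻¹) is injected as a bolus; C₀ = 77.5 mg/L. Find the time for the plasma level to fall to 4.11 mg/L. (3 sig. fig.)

321 minutes

C(t) = C₀ e^(−kt)  ⇒  t = ln(C₀/C) / k
t = ln(77.5/4.11) / 0.009160 = 2.937 / 0.009160 ≈ 321 minutes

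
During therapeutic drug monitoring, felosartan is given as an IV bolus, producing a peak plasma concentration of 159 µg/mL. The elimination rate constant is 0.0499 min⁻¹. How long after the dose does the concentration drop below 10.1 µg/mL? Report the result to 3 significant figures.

C(t) = C₀ e^(−kt)  ⇒  t = ln(C₀/C) / k
t = ln(159/10.1) / 0.04990 = 2.756 / 0.04990 ≈ 55.2 minutes

55.2 minutes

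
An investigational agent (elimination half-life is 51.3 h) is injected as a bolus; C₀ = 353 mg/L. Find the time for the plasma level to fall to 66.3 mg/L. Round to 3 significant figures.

124 hours

k = ln 2 / 51.3 = 0.01351 h⁻¹
C(t) = C₀ e^(−kt)  ⇒  t = ln(C₀/C) / k
t = ln(353/66.3) / 0.01351 = 1.672 / 0.01351 ≈ 124 hours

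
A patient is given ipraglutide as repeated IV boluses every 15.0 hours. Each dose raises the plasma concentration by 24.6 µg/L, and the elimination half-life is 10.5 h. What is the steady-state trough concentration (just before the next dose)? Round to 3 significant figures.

k = ln 2 / 10.5 = 0.06601 h⁻¹
Fraction remaining after one interval: e^(−kτ) = e^(−0.06601 × 15.0) = 0.3715
R = 1 / (1 − 0.3715) = 1.591
Css,max = 24.6 × 1.591 = 39.14 µg/L
Css,min = Css,max × e^(−kτ) = 39.14 × 0.3715 ≈ 14.5 µg/L

14.5 µg/L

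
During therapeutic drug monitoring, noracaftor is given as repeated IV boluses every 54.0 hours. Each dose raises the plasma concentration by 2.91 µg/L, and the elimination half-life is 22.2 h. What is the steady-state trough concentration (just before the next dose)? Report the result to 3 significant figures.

0.662 µg/L

k = ln 2 / 22.2 = 0.03122 h⁻¹
Fraction remaining after one interval: e^(−kτ) = e^(−0.03122 × 54.0) = 0.1853
R = 1 / (1 − 0.1853) = 1.227
Css,max = 2.91 × 1.227 = 3.572 µg/L
Css,min = Css,max × e^(−kτ) = 3.572 × 0.1853 ≈ 0.662 µg/L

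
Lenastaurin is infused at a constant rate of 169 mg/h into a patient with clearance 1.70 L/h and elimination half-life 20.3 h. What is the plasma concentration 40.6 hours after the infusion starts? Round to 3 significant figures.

74.6 mg/L

Css = rate / CL = 169 / 1.70 = 99.41 mg/L
k = ln 2 / 20.3 = 0.03415 h⁻¹
C(t) = Css (1 − e^(−kt)) = 99.41 × (1 − e^(−1.386)) = 99.41 × 0.7500 ≈ 74.6 mg/L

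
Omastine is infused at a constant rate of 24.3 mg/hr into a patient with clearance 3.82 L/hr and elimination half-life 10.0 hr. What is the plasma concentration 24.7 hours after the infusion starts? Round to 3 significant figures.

Css = rate / CL = 24.3 / 3.82 = 6.361 mg/L
k = ln 2 / 10.0 = 0.06931 hr⁻¹
C(t) = Css (1 − e^(−kt)) = 6.361 × (1 − e^(−1.712)) = 6.361 × 0.8195 ≈ 5.21 mg/L

5.21 mg/L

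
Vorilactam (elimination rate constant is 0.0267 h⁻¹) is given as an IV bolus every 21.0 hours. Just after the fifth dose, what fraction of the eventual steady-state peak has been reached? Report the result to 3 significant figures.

f_n = 1 − e^(−nkτ) = 1 − e^(−5 × 0.02670 × 21.0) = 1 − e^(−2.804) = 1 − 0.06060 ≈ 0.939

0.939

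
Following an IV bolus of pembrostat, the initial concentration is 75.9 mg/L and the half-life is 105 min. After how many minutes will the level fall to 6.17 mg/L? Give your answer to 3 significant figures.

380 minutes

k = ln 2 / 105 = 0.006601 min⁻¹
C(t) = C₀ e^(−kt)  ⇒  t = ln(C₀/C) / k
t = ln(75.9/6.17) / 0.006601 = 2.510 / 0.006601 ≈ 380 minutes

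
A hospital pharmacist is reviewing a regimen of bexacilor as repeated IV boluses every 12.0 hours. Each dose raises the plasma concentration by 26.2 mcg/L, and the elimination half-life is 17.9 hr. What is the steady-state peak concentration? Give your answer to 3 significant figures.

70.5 mcg/L

k = ln 2 / 17.9 = 0.03872 hr⁻¹
Fraction remaining after one interval: e^(−kτ) = e^(−0.03872 × 12.0) = 0.6283
R = 1 / (1 − 0.6283) = 2.691
Css,max = 26.2 × 2.691 ≈ 70.5 mcg/L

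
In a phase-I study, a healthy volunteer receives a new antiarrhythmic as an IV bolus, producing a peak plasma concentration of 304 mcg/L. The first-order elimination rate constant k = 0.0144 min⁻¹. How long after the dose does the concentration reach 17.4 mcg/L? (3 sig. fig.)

199 minutes

C(t) = C₀ e^(−kt)  ⇒  t = ln(C₀/C) / k
t = ln(304/17.4) / 0.01440 = 2.861 / 0.01440 ≈ 199 minutes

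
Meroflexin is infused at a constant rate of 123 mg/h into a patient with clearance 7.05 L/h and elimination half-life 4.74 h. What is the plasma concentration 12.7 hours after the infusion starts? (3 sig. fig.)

Css = rate / CL = 123 / 7.05 = 17.45 mg/L
k = ln 2 / 4.74 = 0.1462 h⁻¹
C(t) = Css (1 − e^(−kt)) = 17.45 × (1 − e^(−1.857)) = 17.45 × 0.8439 ≈ 14.7 mg/L

14.7 mg/L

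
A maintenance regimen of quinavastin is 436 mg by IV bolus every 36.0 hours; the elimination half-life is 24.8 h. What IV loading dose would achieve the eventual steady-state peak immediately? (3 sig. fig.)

687 mg

k = ln 2 / 24.8 = 0.02795 h⁻¹
Accumulation ratio R = 1 / (1 − e^(−kτ)) = 1 / (1 − e^(−0.02795×36.0)) = 1 / (1 − 0.3656) = 1.576
Loading dose = maintenance dose × R = 436 × 1.576 ≈ 687 mg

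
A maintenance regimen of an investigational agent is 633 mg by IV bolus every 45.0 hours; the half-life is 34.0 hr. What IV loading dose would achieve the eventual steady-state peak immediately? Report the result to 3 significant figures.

1050 mg

k = ln 2 / 34.0 = 0.02039 hr⁻¹
Accumulation ratio R = 1 / (1 − e^(−kτ)) = 1 / (1 − e^(−0.02039×45.0)) = 1 / (1 − 0.3996) = 1.665
Loading dose = maintenance dose × R = 633 × 1.665 ≈ 1050 mg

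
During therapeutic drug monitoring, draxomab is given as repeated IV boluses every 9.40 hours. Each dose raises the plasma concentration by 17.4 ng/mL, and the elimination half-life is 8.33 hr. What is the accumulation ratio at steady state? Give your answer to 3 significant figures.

1.84

k = ln 2 / 8.33 = 0.08321 hr⁻¹
Fraction remaining after one interval: e^(−kτ) = e^(−0.08321 × 9.40) = 0.4574
R = 1 / (1 − 0.4574) = 1 / 0.5426 ≈ 1.84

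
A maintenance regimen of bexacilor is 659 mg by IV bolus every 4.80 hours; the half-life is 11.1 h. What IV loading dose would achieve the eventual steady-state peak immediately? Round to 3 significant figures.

k = ln 2 / 11.1 = 0.06245 h⁻¹
Accumulation ratio R = 1 / (1 − e^(−kτ)) = 1 / (1 − e^(−0.06245×4.80)) = 1 / (1 − 0.7410) = 3.861
Loading dose = maintenance dose × R = 659 × 3.861 ≈ 2540 mg

2540 mg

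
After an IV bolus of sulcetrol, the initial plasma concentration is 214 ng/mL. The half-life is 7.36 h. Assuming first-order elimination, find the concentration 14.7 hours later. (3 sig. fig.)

k = ln 2 / 7.36 = 0.09418 h⁻¹
C(t) = C₀ e^(−kt) = 214 × e^(−0.09418 × 14.7) = 214 × e^(−1.384) = 214 × 0.2505 ≈ 53.6 ng/mL

53.6 ng/mL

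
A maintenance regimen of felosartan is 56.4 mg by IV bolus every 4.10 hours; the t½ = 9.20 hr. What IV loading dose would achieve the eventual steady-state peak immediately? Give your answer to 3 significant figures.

212 mg

k = ln 2 / 9.20 = 0.07534 hr⁻¹
Accumulation ratio R = 1 / (1 − e^(−kτ)) = 1 / (1 − e^(−0.07534×4.10)) = 1 / (1 − 0.7343) = 3.763
Loading dose = maintenance dose × R = 56.4 × 3.763 ≈ 212 mg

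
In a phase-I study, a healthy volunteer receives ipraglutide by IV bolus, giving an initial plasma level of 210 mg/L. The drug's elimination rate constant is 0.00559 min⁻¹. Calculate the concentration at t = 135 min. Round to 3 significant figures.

98.7 mg/L

C(t) = C₀ e^(−kt) = 210 × e^(−0.005590 × 135) = 210 × e^(−0.7547) = 210 × 0.4702 ≈ 98.7 mg/L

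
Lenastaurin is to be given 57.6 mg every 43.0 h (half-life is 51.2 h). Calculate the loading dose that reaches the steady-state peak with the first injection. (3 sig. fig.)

k = ln 2 / 51.2 = 0.01354 h⁻¹
Accumulation ratio R = 1 / (1 − e^(−kτ)) = 1 / (1 − e^(−0.01354×43.0)) = 1 / (1 − 0.5587) = 2.266
Loading dose = maintenance dose × R = 57.6 × 2.266 ≈ 131 mg

131 mg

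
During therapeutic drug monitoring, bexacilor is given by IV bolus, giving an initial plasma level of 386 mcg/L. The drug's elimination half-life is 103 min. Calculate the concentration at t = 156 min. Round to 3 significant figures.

135 mcg/L

k = ln 2 / 103 = 0.006730 min⁻¹
C(t) = C₀ e^(−kt) = 386 × e^(−0.006730 × 156) = 386 × e^(−1.050) = 386 × 0.3500 ≈ 135 mcg/L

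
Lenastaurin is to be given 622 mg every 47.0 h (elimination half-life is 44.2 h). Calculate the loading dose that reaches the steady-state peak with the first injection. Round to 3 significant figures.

k = ln 2 / 44.2 = 0.01568 h⁻¹
Accumulation ratio R = 1 / (1 − e^(−kτ)) = 1 / (1 − e^(−0.01568×47.0)) = 1 / (1 − 0.4785) = 1.918
Loading dose = maintenance dose × R = 622 × 1.918 ≈ 1190 mg

1190 mg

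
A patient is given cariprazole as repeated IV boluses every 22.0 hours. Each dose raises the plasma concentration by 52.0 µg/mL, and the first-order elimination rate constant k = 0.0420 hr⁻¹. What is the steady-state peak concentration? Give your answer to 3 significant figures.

86.2 µg/mL

Fraction remaining after one interval: e^(−kτ) = e^(−0.04200 × 22.0) = 0.3969
R = 1 / (1 − 0.3969) = 1.658
Css,max = 52.0 × 1.658 ≈ 86.2 µg/mL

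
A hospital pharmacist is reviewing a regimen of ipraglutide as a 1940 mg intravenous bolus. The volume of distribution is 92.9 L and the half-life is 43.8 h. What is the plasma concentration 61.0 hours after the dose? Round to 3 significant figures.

C₀ = dose / V = 1940 / 92.9 = 20.88 µg/mL
k = ln 2 / 43.8 = 0.01583 h⁻¹
C(t) = C₀ e^(−kt) = 20.88 × e^(−0.01583 × 61.0) = 20.88 × e^(−0.9653) = 20.88 × 0.3809 ≈ 7.95 µg/mL

7.95 µg/mL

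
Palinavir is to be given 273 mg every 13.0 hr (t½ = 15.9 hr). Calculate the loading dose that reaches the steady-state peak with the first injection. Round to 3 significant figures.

631 mg

k = ln 2 / 15.9 = 0.04359 hr⁻¹
Accumulation ratio R = 1 / (1 − e^(−kτ)) = 1 / (1 − e^(−0.04359×13.0)) = 1 / (1 − 0.5674) = 2.312
Loading dose = maintenance dose × R = 273 × 2.312 ≈ 631 mg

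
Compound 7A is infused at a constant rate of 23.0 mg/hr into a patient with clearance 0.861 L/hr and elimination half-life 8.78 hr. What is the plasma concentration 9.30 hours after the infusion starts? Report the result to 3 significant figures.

Css = rate / CL = 23.0 / 0.861 = 26.71 µg/mL
k = ln 2 / 8.78 = 0.07895 hr⁻¹
C(t) = Css (1 − e^(−kt)) = 26.71 × (1 − e^(−0.7342)) = 26.71 × 0.5201 ≈ 13.9 µg/mL

13.9 µg/mL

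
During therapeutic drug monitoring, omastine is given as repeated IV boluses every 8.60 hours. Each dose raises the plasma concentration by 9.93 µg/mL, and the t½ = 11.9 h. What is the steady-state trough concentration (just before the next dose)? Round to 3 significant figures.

k = ln 2 / 11.9 = 0.05825 h⁻¹
Fraction remaining after one interval: e^(−kτ) = e^(−0.05825 × 8.60) = 0.6060
R = 1 / (1 − 0.6060) = 2.538
Css,max = 9.93 × 2.538 = 25.20 µg/mL
Css,min = Css,max × e^(−kτ) = 25.20 × 0.6060 ≈ 15.3 µg/mL

15.3 µg/mL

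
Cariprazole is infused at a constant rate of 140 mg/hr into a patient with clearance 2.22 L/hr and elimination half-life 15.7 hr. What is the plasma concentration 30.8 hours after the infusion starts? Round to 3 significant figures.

Css = rate / CL = 140 / 2.22 = 63.06 µg/mL
k = ln 2 / 15.7 = 0.04415 hr⁻¹
C(t) = Css (1 − e^(−kt)) = 63.06 × (1 − e^(−1.360)) = 63.06 × 0.7433 ≈ 46.9 µg/mL

46.9 µg/mL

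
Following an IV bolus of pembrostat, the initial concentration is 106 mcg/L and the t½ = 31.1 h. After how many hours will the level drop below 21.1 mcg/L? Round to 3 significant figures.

72.4 hours

k = ln 2 / 31.1 = 0.02229 h⁻¹
C(t) = C₀ e^(−kt)  ⇒  t = ln(C₀/C) / k
t = ln(106/21.1) / 0.02229 = 1.614 / 0.02229 ≈ 72.4 hours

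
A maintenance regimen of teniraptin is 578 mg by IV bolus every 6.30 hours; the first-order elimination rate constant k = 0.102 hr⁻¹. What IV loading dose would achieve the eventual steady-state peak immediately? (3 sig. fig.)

Accumulation ratio R = 1 / (1 − e^(−kτ)) = 1 / (1 − e^(−0.1020×6.30)) = 1 / (1 − 0.5259) = 2.109
Loading dose = maintenance dose × R = 578 × 2.109 ≈ 1220 mg

1220 mg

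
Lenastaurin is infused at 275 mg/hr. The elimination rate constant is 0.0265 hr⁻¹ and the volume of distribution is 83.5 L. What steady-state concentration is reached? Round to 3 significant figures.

CL = k · V = 0.0265 × 83.5 = 2.213 L/hr
Css = rate / CL = 275 / 2.213 ≈ 124 µg/mL

124 µg/mL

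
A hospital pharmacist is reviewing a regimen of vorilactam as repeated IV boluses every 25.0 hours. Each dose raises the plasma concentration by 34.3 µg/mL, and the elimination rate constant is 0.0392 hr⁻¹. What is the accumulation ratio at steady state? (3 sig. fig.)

1.60

Fraction remaining after one interval: e^(−kτ) = e^(−0.03920 × 25.0) = 0.3753
R = 1 / (1 − 0.3753) = 1 / 0.6247 ≈ 1.60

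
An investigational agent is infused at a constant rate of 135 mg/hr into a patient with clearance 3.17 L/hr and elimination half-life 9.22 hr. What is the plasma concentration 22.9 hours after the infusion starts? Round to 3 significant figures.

Css = rate / CL = 135 / 3.17 = 42.59 µg/mL
k = ln 2 / 9.22 = 0.07518 hr⁻¹
C(t) = Css (1 − e^(−kt)) = 42.59 × (1 − e^(−1.722)) = 42.59 × 0.8212 ≈ 35.0 µg/mL

35.0 µg/mL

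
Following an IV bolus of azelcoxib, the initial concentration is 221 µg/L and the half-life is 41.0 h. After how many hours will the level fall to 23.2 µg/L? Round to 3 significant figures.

k = ln 2 / 41.0 = 0.01691 h⁻¹
C(t) = C₀ e^(−kt)  ⇒  t = ln(C₀/C) / k
t = ln(221/23.2) / 0.01691 = 2.254 / 0.01691 ≈ 133 hours

133 hours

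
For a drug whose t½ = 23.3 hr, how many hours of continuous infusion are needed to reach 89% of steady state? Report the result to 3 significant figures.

74.2 hours

k = ln 2 / 23.3 = 0.02975 hr⁻¹
f = 1 − e^(−kt)  ⇒  t = −ln(1 − f) / k
t = −ln(1 − 0.89) / 0.02975 = 2.207 / 0.02975 ≈ 74.2 hours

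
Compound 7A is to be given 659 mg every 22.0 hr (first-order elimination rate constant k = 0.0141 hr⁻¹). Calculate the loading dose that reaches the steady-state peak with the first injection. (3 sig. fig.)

Accumulation ratio R = 1 / (1 − e^(−kτ)) = 1 / (1 − e^(−0.01410×22.0)) = 1 / (1 − 0.7333) = 3.750
Loading dose = maintenance dose × R = 659 × 3.750 ≈ 2470 mg

2470 mg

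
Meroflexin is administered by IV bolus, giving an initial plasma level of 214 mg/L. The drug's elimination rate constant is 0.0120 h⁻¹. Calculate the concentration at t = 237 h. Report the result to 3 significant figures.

12.5 mg/L

C(t) = C₀ e^(−kt) = 214 × e^(−0.01200 × 237) = 214 × e^(−2.844) = 214 × 0.05819 ≈ 12.5 mg/L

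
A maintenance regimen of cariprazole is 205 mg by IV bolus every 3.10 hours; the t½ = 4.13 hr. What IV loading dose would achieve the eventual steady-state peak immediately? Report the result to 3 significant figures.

k = ln 2 / 4.13 = 0.1678 hr⁻¹
Accumulation ratio R = 1 / (1 − e^(−kτ)) = 1 / (1 − e^(−0.1678×3.10)) = 1 / (1 − 0.5944) = 2.465
Loading dose = maintenance dose × R = 205 × 2.465 ≈ 505 mg

505 mg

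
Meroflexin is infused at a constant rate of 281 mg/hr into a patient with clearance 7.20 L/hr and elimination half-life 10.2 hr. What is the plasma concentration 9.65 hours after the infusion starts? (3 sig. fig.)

18.8 µg/mL

Css = rate / CL = 281 / 7.20 = 39.03 µg/mL
k = ln 2 / 10.2 = 0.06796 hr⁻¹
C(t) = Css (1 − e^(−kt)) = 39.03 × (1 − e^(−0.6558)) = 39.03 × 0.4810 ≈ 18.8 µg/mL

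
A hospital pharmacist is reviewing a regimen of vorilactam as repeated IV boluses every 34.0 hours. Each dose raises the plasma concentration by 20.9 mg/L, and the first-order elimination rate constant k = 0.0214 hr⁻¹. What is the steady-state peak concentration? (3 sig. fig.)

Fraction remaining after one interval: e^(−kτ) = e^(−0.02140 × 34.0) = 0.4831
R = 1 / (1 − 0.4831) = 1.934
Css,max = 20.9 × 1.934 ≈ 40.4 mg/L

40.4 mg/L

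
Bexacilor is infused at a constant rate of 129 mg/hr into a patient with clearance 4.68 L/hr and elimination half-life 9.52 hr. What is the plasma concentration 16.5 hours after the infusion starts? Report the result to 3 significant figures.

Css = rate / CL = 129 / 4.68 = 27.56 mg/L
k = ln 2 / 9.52 = 0.07281 hr⁻¹
C(t) = Css (1 − e^(−kt)) = 27.56 × (1 − e^(−1.201)) = 27.56 × 0.6992 ≈ 19.3 mg/L

19.3 mg/L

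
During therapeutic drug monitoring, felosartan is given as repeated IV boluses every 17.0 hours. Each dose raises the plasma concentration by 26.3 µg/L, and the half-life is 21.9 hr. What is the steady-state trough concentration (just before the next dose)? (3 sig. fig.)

36.9 µg/L

k = ln 2 / 21.9 = 0.03165 hr⁻¹
Fraction remaining after one interval: e^(−kτ) = e^(−0.03165 × 17.0) = 0.5839
R = 1 / (1 − 0.5839) = 2.403
Css,max = 26.3 × 2.403 = 63.20 µg/L
Css,min = Css,max × e^(−kτ) = 63.20 × 0.5839 ≈ 36.9 µg/L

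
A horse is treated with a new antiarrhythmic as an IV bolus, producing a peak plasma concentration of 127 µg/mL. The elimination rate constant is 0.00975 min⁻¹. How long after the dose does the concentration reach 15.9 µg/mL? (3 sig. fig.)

C(t) = C₀ e^(−kt)  ⇒  t = ln(C₀/C) / k
t = ln(127/15.9) / 0.009750 = 2.078 / 0.009750 ≈ 213 minutes

213 minutes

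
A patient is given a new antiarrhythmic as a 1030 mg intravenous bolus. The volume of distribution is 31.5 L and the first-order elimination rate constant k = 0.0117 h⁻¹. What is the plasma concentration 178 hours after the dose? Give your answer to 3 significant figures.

C₀ = dose / V = 1030 / 31.5 = 32.70 µg/mL
C(t) = C₀ e^(−kt) = 32.70 × e^(−0.01170 × 178) = 32.70 × e^(−2.083) = 32.70 × 0.1246 ≈ 4.07 µg/mL

4.07 µg/mL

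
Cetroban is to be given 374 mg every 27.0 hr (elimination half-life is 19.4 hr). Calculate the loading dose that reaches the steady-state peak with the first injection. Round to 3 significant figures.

604 mg

k = ln 2 / 19.4 = 0.03573 hr⁻¹
Accumulation ratio R = 1 / (1 − e^(−kτ)) = 1 / (1 − e^(−0.03573×27.0)) = 1 / (1 − 0.3811) = 1.616
Loading dose = maintenance dose × R = 374 × 1.616 ≈ 604 mg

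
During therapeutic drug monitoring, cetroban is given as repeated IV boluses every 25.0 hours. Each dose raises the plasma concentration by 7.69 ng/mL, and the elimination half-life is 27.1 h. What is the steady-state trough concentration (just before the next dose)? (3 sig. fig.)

k = ln 2 / 27.1 = 0.02558 h⁻¹
Fraction remaining after one interval: e^(−kτ) = e^(−0.02558 × 25.0) = 0.5276
R = 1 / (1 − 0.5276) = 2.117
Css,max = 7.69 × 2.117 = 16.28 ng/mL
Css,min = Css,max × e^(−kτ) = 16.28 × 0.5276 ≈ 8.59 ng/mL

8.59 ng/mL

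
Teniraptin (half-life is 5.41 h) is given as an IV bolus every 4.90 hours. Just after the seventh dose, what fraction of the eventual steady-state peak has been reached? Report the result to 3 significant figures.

0.988

k = ln 2 / 5.41 = 0.1281 h⁻¹
f_n = 1 − e^(−nkτ) = 1 − e^(−7 × 0.1281 × 4.90) = 1 − e^(−4.395) = 1 − 0.01234 ≈ 0.988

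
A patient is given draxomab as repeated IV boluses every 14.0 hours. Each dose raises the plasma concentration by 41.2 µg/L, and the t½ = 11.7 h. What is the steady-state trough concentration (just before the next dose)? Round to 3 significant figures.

k = ln 2 / 11.7 = 0.05924 h⁻¹
Fraction remaining after one interval: e^(−kτ) = e^(−0.05924 × 14.0) = 0.4363
R = 1 / (1 − 0.4363) = 1.774
Css,max = 41.2 × 1.774 = 73.09 µg/L
Css,min = Css,max × e^(−kτ) = 73.09 × 0.4363 ≈ 31.9 µg/L

31.9 µg/L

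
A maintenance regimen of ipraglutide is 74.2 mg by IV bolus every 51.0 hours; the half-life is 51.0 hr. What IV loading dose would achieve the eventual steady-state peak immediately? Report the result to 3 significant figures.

k = ln 2 / 51.0 = 0.01359 hr⁻¹
Accumulation ratio R = 1 / (1 − e^(−kτ)) = 1 / (1 − e^(−0.01359×51.0)) = 1 / (1 − 0.5000) = 2.000
Loading dose = maintenance dose × R = 74.2 × 2.000 ≈ 148 mg

148 mg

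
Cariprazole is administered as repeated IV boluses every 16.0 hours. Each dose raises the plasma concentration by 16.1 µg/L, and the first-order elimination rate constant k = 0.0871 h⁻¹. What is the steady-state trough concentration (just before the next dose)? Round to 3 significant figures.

5.31 µg/L

Fraction remaining after one interval: e^(−kτ) = e^(−0.08710 × 16.0) = 0.2482
R = 1 / (1 − 0.2482) = 1.330
Css,max = 16.1 × 1.330 = 21.41 µg/L
Css,min = Css,max × e^(−kτ) = 21.41 × 0.2482 ≈ 5.31 µg/L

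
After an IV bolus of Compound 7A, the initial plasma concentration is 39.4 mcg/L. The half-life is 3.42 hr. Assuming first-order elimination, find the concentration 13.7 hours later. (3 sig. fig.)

2.45 mcg/L

k = ln 2 / 3.42 = 0.2027 hr⁻¹
13.7 hr is 4.006 half-lives, so C = 39.4 × (1/2)^4.006 = 39.4 × 0.06225 ≈ 2.45 mcg/L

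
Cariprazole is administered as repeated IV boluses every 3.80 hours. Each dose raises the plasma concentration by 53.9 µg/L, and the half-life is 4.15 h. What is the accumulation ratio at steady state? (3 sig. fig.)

2.13

k = ln 2 / 4.15 = 0.1670 h⁻¹
Fraction remaining after one interval: e^(−kτ) = e^(−0.1670 × 3.80) = 0.5301
R = 1 / (1 − 0.5301) = 1 / 0.4699 ≈ 2.13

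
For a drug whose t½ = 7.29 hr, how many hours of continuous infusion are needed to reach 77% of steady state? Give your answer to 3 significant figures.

15.5 hours

k = ln 2 / 7.29 = 0.09508 hr⁻¹
f = 1 − e^(−kt)  ⇒  t = −ln(1 − f) / k
t = −ln(1 − 0.77) / 0.09508 = 1.470 / 0.09508 ≈ 15.5 hours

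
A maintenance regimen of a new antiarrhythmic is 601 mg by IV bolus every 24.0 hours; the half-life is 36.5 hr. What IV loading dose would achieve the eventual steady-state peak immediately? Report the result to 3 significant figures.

1640 mg

k = ln 2 / 36.5 = 0.01899 hr⁻¹
Accumulation ratio R = 1 / (1 − e^(−kτ)) = 1 / (1 − e^(−0.01899×24.0)) = 1 / (1 − 0.6340) = 2.732
Loading dose = maintenance dose × R = 601 × 2.732 ≈ 1640 mg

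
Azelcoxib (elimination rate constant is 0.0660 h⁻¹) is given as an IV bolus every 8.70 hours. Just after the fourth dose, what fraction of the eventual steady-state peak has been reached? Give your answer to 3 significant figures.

f_n = 1 − e^(−nkτ) = 1 − e^(−4 × 0.06600 × 8.70) = 1 − e^(−2.297) = 1 − 0.1006 ≈ 0.899

0.899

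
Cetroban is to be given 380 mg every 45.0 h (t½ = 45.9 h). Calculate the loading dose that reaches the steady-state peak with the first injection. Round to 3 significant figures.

k = ln 2 / 45.9 = 0.01510 h⁻¹
Accumulation ratio R = 1 / (1 − e^(−kτ)) = 1 / (1 − e^(−0.01510×45.0)) = 1 / (1 − 0.5068) = 2.028
Loading dose = maintenance dose × R = 380 × 2.028 ≈ 771 mg

771 mg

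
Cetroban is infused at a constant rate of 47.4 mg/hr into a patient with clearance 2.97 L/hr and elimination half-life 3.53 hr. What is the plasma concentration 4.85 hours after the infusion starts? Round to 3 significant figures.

Css = rate / CL = 47.4 / 2.97 = 15.96 mg/L
k = ln 2 / 3.53 = 0.1964 hr⁻¹
C(t) = Css (1 − e^(−kt)) = 15.96 × (1 − e^(−0.9523)) = 15.96 × 0.6142 ≈ 9.80 mg/L

9.80 mg/L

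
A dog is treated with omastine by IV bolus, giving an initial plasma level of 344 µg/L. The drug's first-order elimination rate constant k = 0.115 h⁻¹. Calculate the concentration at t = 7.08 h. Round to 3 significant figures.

152 µg/L

C(t) = C₀ e^(−kt) = 344 × e^(−0.1150 × 7.08) = 344 × e^(−0.8142) = 344 × 0.4430 ≈ 152 µg/L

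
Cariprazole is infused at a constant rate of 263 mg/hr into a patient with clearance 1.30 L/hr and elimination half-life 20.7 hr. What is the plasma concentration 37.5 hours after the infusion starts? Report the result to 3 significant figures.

Css = rate / CL = 263 / 1.30 = 202.3 mg/L
k = ln 2 / 20.7 = 0.03349 hr⁻¹
C(t) = Css (1 − e^(−kt)) = 202.3 × (1 − e^(−1.256)) = 202.3 × 0.7151 ≈ 145 mg/L

145 mg/L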